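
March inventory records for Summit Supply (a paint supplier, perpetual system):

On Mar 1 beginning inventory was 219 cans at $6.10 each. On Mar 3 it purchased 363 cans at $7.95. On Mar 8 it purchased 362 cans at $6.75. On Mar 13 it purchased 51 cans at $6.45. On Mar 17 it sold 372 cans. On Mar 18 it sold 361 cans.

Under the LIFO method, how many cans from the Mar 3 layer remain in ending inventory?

43

Mar 17, 372 sold [LIFO — newest first]: 51 @ $6.45 + 321 @ $6.75 = $2,495.70
Mar 18, 361 sold [LIFO — newest first]: 41 @ $6.75 + 320 @ $7.95 = $2,820.75
Total COGS = $2,495.70 + $2,820.75 = $5,316.45
Ending inventory: 219 @ $6.10 + 43 @ $7.95 = $1,677.75
Check: goods available $6,994.20 = COGS $5,316.45 + ending $1,677.75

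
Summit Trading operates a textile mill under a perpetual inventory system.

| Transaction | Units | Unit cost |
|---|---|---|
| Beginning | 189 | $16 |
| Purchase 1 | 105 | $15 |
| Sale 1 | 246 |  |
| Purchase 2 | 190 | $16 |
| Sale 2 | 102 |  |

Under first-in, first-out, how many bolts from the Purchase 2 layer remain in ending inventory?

Sale 1 (246) [FIFO — oldest first]: 189 @ $16 + 57 @ $15 = $3,879
Sale 2 (102) [FIFO — oldest first]: 48 @ $15 + 54 @ $16 = $1,584
Total COGS = $3,879 + $1,584 = $5,463
Ending inventory: 136 @ $16 = $2,176
Check: goods available $7,639 = COGS $5,463 + ending $2,176

136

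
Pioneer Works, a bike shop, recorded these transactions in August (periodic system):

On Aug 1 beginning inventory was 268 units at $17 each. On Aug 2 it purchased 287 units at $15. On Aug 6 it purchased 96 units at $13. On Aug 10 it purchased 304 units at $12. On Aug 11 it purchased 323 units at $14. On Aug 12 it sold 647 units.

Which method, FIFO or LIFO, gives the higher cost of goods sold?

FIFO

FIFO COGS: 268 @ $17 + 287 @ $15 + 92 @ $13 = $10,057
LIFO COGS: 323 @ $14 + 304 @ $12 + 20 @ $13 = $8,430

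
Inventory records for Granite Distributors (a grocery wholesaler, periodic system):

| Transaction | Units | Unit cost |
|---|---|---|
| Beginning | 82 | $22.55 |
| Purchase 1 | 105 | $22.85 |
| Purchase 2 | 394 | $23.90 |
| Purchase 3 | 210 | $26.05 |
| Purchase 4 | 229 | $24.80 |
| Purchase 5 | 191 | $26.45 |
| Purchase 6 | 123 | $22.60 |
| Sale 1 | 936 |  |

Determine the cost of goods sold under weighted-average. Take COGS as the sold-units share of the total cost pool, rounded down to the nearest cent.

COGS = $22,906.31

Sale 1, sell 936: 936/1334 × $32,646.40 → $22,906.31
Ending inventory (cost pool remaining) = $9,740.09
Check: goods available $32,646.40 = COGS $22,906.31 + ending $9,740.09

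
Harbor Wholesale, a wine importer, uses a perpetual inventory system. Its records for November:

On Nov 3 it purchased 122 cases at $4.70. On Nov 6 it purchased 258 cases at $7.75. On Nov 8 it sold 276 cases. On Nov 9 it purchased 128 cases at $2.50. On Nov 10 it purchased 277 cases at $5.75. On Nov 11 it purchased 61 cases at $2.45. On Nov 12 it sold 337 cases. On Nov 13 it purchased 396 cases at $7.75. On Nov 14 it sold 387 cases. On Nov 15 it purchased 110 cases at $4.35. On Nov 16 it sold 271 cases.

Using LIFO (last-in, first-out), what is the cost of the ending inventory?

Nov 8, 276 sold [LIFO — newest first]: 258 @ $7.75 + 18 @ $4.70 = $2,084.10
Nov 12, 337 sold [LIFO — newest first]: 61 @ $2.45 + 276 @ $5.75 = $1,736.45
Nov 14, 387 sold [LIFO — newest first]: 387 @ $7.75 = $2,999.25
Nov 16, 271 sold [LIFO — newest first]: 110 @ $4.35 + 9 @ $7.75 + 1 @ $5.75 + 128 @ $2.50 + 23 @ $4.70 = $982.10
Total COGS = $2,084.10 + $1,736.45 + $2,999.25 + $982.10 = $7,801.90
Ending inventory: 81 @ $4.70 = $380.70

Ending inventory = $380.70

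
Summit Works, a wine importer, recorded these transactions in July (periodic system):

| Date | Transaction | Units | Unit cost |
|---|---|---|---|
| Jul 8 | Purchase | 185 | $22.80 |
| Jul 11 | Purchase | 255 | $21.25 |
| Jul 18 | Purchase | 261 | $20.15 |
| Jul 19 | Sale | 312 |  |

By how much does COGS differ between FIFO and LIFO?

FIFO COGS: 185 @ $22.80 + 127 @ $21.25 = $6,916.75
LIFO COGS: 261 @ $20.15 + 51 @ $21.25 = $6,342.90
Difference = |$6,916.75 − $6,342.90| = $573.85

$573.85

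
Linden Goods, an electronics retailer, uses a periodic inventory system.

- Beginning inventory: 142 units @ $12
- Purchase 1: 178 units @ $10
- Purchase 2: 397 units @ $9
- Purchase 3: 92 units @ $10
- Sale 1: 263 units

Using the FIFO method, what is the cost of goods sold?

Sale 1 (263) [FIFO — oldest first]: 142 @ $12 + 121 @ $10 = $2,914
Ending inventory: 57 @ $10 + 397 @ $9 + 92 @ $10 = $5,063
Check: goods available $7,977 = COGS $2,914 + ending $5,063

COGS = $2,914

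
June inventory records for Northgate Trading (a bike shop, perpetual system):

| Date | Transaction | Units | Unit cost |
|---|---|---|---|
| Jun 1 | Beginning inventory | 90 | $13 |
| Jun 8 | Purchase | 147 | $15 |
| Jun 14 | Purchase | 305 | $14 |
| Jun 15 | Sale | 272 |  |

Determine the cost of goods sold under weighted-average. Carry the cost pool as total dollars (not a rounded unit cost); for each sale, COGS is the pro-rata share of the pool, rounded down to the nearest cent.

COGS = $3,836.60

After Jun 1: 90 on hand, pool $1,170.00 (≈ $13.0000 each)
After Jun 8: 237 on hand, pool $3,375.00 (≈ $14.2405 each)
After Jun 14: 542 on hand, pool $7,645.00 (≈ $14.1052 each)
Jun 15, sell 272: 272/542 × $7,645.00 → $3,836.60
Ending inventory (cost pool remaining) = $3,808.40
Check: goods available $7,645.00 = COGS $3,836.60 + ending $3,808.40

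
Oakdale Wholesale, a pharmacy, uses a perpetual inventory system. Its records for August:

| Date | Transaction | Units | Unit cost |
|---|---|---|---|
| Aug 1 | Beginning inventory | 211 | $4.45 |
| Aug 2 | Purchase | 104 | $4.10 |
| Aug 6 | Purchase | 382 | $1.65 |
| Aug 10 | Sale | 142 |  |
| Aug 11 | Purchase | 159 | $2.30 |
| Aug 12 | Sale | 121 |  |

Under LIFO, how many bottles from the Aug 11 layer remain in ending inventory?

38

Aug 10, 142 sold [LIFO — newest first]: 142 @ $1.65 = $234.30
Aug 12, 121 sold [LIFO — newest first]: 121 @ $2.30 = $278.30
Total COGS = $234.30 + $278.30 = $512.60
Ending inventory: 211 @ $4.45 + 104 @ $4.10 + 240 @ $1.65 + 38 @ $2.30 = $1,848.75
Check: goods available $2,361.35 = COGS $512.60 + ending $1,848.75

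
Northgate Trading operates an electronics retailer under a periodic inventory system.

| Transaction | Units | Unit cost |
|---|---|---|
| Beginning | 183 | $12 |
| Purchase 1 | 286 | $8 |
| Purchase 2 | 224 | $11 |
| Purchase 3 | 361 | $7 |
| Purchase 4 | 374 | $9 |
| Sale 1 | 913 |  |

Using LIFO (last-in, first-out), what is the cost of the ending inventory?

Ending inventory = $4,990

Sale 1 (913) [LIFO — newest first]: 374 @ $9 + 361 @ $7 + 178 @ $11 = $7,851
Ending inventory: 183 @ $12 + 286 @ $8 + 46 @ $11 = $4,990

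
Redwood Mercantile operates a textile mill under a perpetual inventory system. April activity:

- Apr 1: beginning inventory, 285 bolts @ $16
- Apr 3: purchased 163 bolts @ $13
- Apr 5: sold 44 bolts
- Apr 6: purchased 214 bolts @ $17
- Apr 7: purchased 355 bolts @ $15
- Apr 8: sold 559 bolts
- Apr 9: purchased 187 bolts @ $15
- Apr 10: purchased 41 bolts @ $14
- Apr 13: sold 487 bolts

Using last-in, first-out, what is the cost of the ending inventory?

Apr 5, 44 sold [LIFO — newest first]: 44 @ $13 = $572
Apr 8, 559 sold [LIFO — newest first]: 355 @ $15 + 204 @ $17 = $8,793
Apr 13, 487 sold [LIFO — newest first]: 41 @ $14 + 187 @ $15 + 10 @ $17 + 119 @ $13 + 130 @ $16 = $7,176
Total COGS = $572 + $8,793 + $7,176 = $16,541
Ending inventory: 155 @ $16 = $2,480
Check: goods available $19,021 = COGS $16,541 + ending $2,480

Ending inventory = $2,480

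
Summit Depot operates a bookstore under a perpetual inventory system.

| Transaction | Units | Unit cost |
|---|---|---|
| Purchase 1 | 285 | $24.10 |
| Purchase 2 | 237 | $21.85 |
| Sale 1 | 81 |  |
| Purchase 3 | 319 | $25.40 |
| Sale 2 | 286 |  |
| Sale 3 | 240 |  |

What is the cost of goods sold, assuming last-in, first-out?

Sale 1 (81) [LIFO — newest first]: 81 @ $21.85 = $1,769.85
Sale 2 (286) [LIFO — newest first]: 286 @ $25.40 = $7,264.40
Sale 3 (240) [LIFO — newest first]: 33 @ $25.40 + 156 @ $21.85 + 51 @ $24.10 = $5,475.90
Total COGS = $1,769.85 + $7,264.40 + $5,475.90 = $14,510.15
Ending inventory: 234 @ $24.10 = $5,639.40

COGS = $14,510.15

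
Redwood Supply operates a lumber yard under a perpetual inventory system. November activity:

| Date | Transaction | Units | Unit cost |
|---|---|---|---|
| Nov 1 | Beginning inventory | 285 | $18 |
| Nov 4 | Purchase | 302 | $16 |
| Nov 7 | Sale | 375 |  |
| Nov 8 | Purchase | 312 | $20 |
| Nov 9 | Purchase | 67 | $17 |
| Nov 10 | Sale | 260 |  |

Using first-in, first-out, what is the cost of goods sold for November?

Nov 7, 375 sold [FIFO — oldest first]: 285 @ $18 + 90 @ $16 = $6,570
Nov 10, 260 sold [FIFO — oldest first]: 212 @ $16 + 48 @ $20 = $4,352
Total COGS = $6,570 + $4,352 = $10,922
Ending inventory: 264 @ $20 + 67 @ $17 = $6,419

COGS = $10,922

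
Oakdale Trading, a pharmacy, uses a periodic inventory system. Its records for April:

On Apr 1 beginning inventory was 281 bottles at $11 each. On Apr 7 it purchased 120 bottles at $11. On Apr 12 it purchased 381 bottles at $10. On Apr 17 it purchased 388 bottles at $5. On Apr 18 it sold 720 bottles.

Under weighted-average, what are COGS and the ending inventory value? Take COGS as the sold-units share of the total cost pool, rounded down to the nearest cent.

Apr 18, sell 720: 720/1170 × $10,161.00 → $6,252.92
Ending inventory (cost pool remaining) = $3,908.08

COGS = $6,252.92; ending inventory = $3,908.08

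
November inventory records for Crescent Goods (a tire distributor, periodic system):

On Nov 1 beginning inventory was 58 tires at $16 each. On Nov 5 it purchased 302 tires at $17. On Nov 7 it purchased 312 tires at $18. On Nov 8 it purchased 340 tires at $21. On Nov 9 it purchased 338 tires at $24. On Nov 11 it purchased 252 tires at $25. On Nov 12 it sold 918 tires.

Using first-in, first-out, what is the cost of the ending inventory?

Nov 12, 918 sold [FIFO — oldest first]: 58 @ $16 + 302 @ $17 + 312 @ $18 + 246 @ $21 = $16,844
Ending inventory: 94 @ $21 + 338 @ $24 + 252 @ $25 = $16,386

Ending inventory = $16,386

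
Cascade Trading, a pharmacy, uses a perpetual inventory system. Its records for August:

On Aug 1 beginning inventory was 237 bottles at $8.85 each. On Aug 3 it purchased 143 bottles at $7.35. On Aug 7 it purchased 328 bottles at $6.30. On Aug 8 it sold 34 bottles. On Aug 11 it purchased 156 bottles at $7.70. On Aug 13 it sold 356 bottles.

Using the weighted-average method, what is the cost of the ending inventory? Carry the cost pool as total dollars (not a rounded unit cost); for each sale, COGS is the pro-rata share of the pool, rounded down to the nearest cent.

Ending inventory = $3,521.12

After Aug 1: 237 on hand, pool $2,097.45 (≈ $8.8500 each)
After Aug 3: 380 on hand, pool $3,148.50 (≈ $8.2855 each)
After Aug 7: 708 on hand, pool $5,214.90 (≈ $7.3657 each)
Aug 8, sell 34: 34/708 × $5,214.90 → $250.43
After Aug 11: 830 on hand, pool $6,165.67 (≈ $7.4285 each)
Aug 13, sell 356: 356/830 × $6,165.67 → $2,644.55
Total COGS = $250.43 + $2,644.55 = $2,894.98
Ending inventory (cost pool remaining) = $3,521.12
Check: goods available $6,416.10 = COGS $2,894.98 + ending $3,521.12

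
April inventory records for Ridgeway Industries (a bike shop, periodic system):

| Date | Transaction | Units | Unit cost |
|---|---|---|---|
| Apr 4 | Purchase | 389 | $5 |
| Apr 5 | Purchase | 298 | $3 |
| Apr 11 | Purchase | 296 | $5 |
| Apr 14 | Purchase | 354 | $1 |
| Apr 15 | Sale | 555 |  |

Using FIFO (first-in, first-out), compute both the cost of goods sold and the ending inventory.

Apr 15, 555 sold [FIFO — oldest first]: 389 @ $5 + 166 @ $3 = $2,443
Ending inventory: 132 @ $3 + 296 @ $5 + 354 @ $1 = $2,230

COGS = $2,443; ending inventory = $2,230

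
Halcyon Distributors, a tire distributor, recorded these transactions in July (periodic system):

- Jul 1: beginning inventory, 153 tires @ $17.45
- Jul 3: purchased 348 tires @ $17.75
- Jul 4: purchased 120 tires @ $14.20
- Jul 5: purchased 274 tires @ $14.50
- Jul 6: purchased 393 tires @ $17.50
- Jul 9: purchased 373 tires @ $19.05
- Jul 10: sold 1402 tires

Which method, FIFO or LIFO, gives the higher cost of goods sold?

FIFO COGS: 153 @ $17.45 + 348 @ $17.75 + 120 @ $14.20 + 274 @ $14.50 + 393 @ $17.50 + 114 @ $19.05 = $23,573.05
LIFO COGS: 373 @ $19.05 + 393 @ $17.50 + 274 @ $14.50 + 120 @ $14.20 + 242 @ $17.75 = $23,955.65

LIFO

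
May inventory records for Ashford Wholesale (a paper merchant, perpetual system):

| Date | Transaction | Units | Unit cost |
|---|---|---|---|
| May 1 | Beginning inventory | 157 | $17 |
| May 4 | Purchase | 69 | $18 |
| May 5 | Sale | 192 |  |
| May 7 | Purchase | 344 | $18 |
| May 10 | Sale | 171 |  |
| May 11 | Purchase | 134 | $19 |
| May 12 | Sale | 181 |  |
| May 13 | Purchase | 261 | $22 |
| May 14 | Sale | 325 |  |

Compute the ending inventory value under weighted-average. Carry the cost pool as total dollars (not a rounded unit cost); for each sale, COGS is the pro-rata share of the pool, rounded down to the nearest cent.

Ending inventory = $1,979.02

After May 1: 157 on hand, pool $2,669.00 (≈ $17.0000 each)
After May 4: 226 on hand, pool $3,911.00 (≈ $17.3053 each)
May 5, sell 192: 192/226 × $3,911.00 → $3,322.61
After May 7: 378 on hand, pool $6,780.39 (≈ $17.9375 each)
May 10, sell 171: 171/378 × $6,780.39 → $3,067.31
After May 11: 341 on hand, pool $6,259.08 (≈ $18.3551 each)
May 12, sell 181: 181/341 × $6,259.08 → $3,322.26
After May 13: 421 on hand, pool $8,678.82 (≈ $20.6148 each)
May 14, sell 325: 325/421 × $8,678.82 → $6,699.80
Total COGS = $3,322.61 + $3,067.31 + $3,322.26 + $6,699.80 = $16,411.98
Ending inventory (cost pool remaining) = $1,979.02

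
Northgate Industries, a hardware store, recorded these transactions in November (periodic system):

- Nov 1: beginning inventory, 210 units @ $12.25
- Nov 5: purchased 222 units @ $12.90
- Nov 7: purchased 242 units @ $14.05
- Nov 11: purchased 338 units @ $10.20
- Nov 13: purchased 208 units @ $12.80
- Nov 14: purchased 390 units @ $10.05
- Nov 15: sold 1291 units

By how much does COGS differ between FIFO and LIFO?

$772.65

FIFO COGS: 210 @ $12.25 + 222 @ $12.90 + 242 @ $14.05 + 338 @ $10.20 + 208 @ $12.80 + 71 @ $10.05 = $15,659.95
LIFO COGS: 390 @ $10.05 + 208 @ $12.80 + 338 @ $10.20 + 242 @ $14.05 + 113 @ $12.90 = $14,887.30
Difference = |$15,659.95 − $14,887.30| = $772.65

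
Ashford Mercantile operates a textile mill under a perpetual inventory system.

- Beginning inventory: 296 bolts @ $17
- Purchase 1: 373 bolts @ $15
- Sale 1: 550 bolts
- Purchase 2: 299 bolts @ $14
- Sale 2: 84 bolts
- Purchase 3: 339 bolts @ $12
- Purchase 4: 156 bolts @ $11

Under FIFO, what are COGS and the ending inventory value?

Sale 1 (550) [FIFO — oldest first]: 296 @ $17 + 254 @ $15 = $8,842
Sale 2 (84) [FIFO — oldest first]: 84 @ $15 = $1,260
Total COGS = $8,842 + $1,260 = $10,102
Ending inventory: 35 @ $15 + 299 @ $14 + 339 @ $12 + 156 @ $11 = $10,495

COGS = $10,102; ending inventory = $10,495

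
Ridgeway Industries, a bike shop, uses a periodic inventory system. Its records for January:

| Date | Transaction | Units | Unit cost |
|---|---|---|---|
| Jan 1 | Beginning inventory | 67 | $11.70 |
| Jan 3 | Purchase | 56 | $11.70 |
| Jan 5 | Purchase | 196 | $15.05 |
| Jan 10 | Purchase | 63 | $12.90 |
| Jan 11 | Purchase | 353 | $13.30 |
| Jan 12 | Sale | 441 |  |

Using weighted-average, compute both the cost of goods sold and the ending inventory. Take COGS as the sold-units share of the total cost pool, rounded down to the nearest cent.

Jan 12, sell 441: 441/735 × $9,896.50 → $5,937.90
Ending inventory (cost pool remaining) = $3,958.60

COGS = $5,937.90; ending inventory = $3,958.60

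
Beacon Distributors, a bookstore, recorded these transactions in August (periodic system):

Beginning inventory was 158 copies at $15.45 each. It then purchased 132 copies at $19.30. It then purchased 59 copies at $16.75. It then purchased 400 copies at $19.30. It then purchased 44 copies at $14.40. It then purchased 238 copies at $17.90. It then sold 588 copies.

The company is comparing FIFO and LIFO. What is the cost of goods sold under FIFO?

COGS = $10,589.65

FIFO COGS: 158 @ $15.45 + 132 @ $19.30 + 59 @ $16.75 + 239 @ $19.30 = $10,589.65
LIFO COGS: 238 @ $17.90 + 44 @ $14.40 + 306 @ $19.30 = $10,799.60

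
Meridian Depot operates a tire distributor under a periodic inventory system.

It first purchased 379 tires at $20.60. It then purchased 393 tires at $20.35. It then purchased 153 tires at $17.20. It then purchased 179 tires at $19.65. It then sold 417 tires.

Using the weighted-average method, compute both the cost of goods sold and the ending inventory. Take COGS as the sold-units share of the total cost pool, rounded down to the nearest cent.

COGS = $8,292.36; ending inventory = $13,661.54

Sale 1, sell 417: 417/1104 × $21,953.90 → $8,292.36
Ending inventory (cost pool remaining) = $13,661.54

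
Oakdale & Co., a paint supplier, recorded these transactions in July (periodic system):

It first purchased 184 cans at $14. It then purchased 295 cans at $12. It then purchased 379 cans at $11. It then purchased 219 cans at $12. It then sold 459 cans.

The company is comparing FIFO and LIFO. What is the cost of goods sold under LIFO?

FIFO COGS: 184 @ $14 + 275 @ $12 = $5,876
LIFO COGS: 219 @ $12 + 240 @ $11 = $5,268

COGS = $5,268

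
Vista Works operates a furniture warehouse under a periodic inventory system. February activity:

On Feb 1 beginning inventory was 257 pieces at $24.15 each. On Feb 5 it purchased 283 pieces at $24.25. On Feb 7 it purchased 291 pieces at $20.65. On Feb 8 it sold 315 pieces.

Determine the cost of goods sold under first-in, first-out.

Feb 8, 315 sold [FIFO — oldest first]: 257 @ $24.15 + 58 @ $24.25 = $7,613.05
Ending inventory: 225 @ $24.25 + 291 @ $20.65 = $11,465.40
Check: goods available $19,078.45 = COGS $7,613.05 + ending $11,465.40

COGS = $7,613.05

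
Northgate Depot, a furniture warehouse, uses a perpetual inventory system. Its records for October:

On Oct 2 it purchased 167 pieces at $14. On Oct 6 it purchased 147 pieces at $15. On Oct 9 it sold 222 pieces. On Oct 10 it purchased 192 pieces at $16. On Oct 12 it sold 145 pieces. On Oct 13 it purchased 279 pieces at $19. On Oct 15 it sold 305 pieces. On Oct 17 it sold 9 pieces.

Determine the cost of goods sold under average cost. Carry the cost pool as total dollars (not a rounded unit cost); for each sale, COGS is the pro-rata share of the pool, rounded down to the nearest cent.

COGS = $11,060.90

After Oct 2: 167 on hand, pool $2,338.00 (≈ $14.0000 each)
After Oct 6: 314 on hand, pool $4,543.00 (≈ $14.4682 each)
Oct 9, sell 222: 222/314 × $4,543.00 → $3,211.92
After Oct 10: 284 on hand, pool $4,403.08 (≈ $15.5038 each)
Oct 12, sell 145: 145/284 × $4,403.08 → $2,248.05
After Oct 13: 418 on hand, pool $7,456.03 (≈ $17.8374 each)
Oct 15, sell 305: 305/418 × $7,456.03 → $5,440.40
Oct 17, sell 9: 9/113 × $2,015.63 → $160.53
Total COGS = $3,211.92 + $2,248.05 + $5,440.40 + $160.53 = $11,060.90
Ending inventory (cost pool remaining) = $1,855.10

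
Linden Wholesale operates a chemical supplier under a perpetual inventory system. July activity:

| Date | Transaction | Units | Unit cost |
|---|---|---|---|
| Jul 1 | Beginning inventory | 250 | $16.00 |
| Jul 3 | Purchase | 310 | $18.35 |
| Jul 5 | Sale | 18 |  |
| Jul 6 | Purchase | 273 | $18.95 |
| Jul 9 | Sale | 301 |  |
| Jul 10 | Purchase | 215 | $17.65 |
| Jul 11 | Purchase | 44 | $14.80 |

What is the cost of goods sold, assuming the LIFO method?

COGS = $6,017.45

Jul 5, 18 sold [LIFO — newest first]: 18 @ $18.35 = $330.30
Jul 9, 301 sold [LIFO — newest first]: 273 @ $18.95 + 28 @ $18.35 = $5,687.15
Total COGS = $330.30 + $5,687.15 = $6,017.45
Ending inventory: 250 @ $16.00 + 264 @ $18.35 + 215 @ $17.65 + 44 @ $14.80 = $13,290.35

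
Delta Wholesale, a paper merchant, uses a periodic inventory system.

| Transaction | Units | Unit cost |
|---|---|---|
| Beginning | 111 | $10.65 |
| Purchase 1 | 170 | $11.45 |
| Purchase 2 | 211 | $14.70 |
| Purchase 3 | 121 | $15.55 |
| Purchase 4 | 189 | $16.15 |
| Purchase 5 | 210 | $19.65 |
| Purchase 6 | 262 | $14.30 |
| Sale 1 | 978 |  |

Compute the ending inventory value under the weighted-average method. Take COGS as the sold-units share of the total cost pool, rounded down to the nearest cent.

Ending inventory = $4,423.13

Sale 1, sell 978: 978/1274 × $19,037.35 → $14,614.22
Ending inventory (cost pool remaining) = $4,423.13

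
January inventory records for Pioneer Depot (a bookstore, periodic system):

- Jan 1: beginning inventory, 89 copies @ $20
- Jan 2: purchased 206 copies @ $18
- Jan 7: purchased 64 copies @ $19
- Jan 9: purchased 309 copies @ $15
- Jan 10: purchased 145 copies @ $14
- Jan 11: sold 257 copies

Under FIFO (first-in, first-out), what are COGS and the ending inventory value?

COGS = $4,804; ending inventory = $8,565

Jan 11, 257 sold [FIFO — oldest first]: 89 @ $20 + 168 @ $18 = $4,804
Ending inventory: 38 @ $18 + 64 @ $19 + 309 @ $15 + 145 @ $14 = $8,565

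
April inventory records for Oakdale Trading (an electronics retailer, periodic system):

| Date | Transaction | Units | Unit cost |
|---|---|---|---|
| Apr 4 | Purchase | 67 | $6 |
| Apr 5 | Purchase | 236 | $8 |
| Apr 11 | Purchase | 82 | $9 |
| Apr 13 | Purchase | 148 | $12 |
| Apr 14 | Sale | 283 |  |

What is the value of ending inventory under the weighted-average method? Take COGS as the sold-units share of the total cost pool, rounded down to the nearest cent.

Apr 14, sell 283: 283/533 × $4,804.00 → $2,550.71
Ending inventory (cost pool remaining) = $2,253.29
Check: goods available $4,804.00 = COGS $2,550.71 + ending $2,253.29

Ending inventory = $2,253.29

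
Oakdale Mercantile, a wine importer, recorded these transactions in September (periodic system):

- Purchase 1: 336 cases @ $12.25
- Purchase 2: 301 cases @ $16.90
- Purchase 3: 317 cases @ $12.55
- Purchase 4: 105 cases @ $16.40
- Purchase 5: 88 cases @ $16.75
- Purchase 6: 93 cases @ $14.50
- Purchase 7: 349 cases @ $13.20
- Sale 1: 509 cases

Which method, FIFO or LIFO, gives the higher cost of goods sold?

FIFO COGS: 336 @ $12.25 + 173 @ $16.90 = $7,039.70
LIFO COGS: 349 @ $13.20 + 93 @ $14.50 + 67 @ $16.75 = $7,077.55

LIFO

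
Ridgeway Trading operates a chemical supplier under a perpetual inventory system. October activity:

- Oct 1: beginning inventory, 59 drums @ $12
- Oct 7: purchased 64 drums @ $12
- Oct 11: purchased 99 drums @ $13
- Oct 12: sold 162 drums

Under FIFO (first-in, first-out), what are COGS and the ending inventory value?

Oct 12, 162 sold [FIFO — oldest first]: 59 @ $12 + 64 @ $12 + 39 @ $13 = $1,983
Ending inventory: 60 @ $13 = $780

COGS = $1,983; ending inventory = $780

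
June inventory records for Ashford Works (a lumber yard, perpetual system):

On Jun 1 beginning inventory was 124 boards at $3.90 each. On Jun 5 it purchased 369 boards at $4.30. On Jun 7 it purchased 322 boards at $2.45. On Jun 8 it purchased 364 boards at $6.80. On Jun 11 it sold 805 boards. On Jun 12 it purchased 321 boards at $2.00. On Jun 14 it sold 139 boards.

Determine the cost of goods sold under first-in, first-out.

Jun 11, 805 sold [FIFO — oldest first]: 124 @ $3.90 + 369 @ $4.30 + 312 @ $2.45 = $2,834.70
Jun 14, 139 sold [FIFO — oldest first]: 10 @ $2.45 + 129 @ $6.80 = $901.70
Total COGS = $2,834.70 + $901.70 = $3,736.40
Ending inventory: 235 @ $6.80 + 321 @ $2.00 = $2,240.00
Check: goods available $5,976.40 = COGS $3,736.40 + ending $2,240.00

COGS = $3,736.40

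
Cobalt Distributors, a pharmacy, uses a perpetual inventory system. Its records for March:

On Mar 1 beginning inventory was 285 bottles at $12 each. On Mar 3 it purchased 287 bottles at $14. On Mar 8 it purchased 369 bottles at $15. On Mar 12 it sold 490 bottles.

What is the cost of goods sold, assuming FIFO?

COGS = $6,290

Mar 12, 490 sold [FIFO — oldest first]: 285 @ $12 + 205 @ $14 = $6,290
Ending inventory: 82 @ $14 + 369 @ $15 = $6,683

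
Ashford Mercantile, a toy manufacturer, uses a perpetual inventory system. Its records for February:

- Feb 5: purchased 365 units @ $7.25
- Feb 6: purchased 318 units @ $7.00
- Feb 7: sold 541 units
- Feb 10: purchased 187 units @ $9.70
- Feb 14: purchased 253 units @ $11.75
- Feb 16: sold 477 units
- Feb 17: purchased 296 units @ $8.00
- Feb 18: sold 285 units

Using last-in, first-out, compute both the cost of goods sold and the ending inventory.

Feb 7, 541 sold [LIFO — newest first]: 318 @ $7.00 + 223 @ $7.25 = $3,842.75
Feb 16, 477 sold [LIFO — newest first]: 253 @ $11.75 + 187 @ $9.70 + 37 @ $7.25 = $5,054.90
Feb 18, 285 sold [LIFO — newest first]: 285 @ $8.00 = $2,280.00
Total COGS = $3,842.75 + $5,054.90 + $2,280.00 = $11,177.65
Ending inventory: 105 @ $7.25 + 11 @ $8.00 = $849.25

COGS = $11,177.65; ending inventory = $849.25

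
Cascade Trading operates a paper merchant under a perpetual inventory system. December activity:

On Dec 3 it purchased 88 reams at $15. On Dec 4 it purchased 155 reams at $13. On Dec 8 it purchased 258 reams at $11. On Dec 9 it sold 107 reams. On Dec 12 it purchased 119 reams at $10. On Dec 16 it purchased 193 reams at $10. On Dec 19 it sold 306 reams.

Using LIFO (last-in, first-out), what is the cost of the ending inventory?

Ending inventory = $5,056

Dec 9, 107 sold [LIFO — newest first]: 107 @ $11 = $1,177
Dec 19, 306 sold [LIFO — newest first]: 193 @ $10 + 113 @ $10 = $3,060
Total COGS = $1,177 + $3,060 = $4,237
Ending inventory: 88 @ $15 + 155 @ $13 + 151 @ $11 + 6 @ $10 = $5,056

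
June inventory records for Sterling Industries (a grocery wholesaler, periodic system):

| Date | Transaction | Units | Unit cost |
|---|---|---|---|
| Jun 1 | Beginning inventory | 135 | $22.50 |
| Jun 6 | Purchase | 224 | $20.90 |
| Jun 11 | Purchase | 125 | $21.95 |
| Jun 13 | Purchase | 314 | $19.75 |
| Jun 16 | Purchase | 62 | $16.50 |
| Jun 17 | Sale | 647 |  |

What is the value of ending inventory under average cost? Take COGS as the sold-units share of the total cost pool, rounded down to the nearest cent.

Ending inventory = $4,380.71

Jun 17, sell 647: 647/860 × $17,687.35 → $13,306.64
Ending inventory (cost pool remaining) = $4,380.71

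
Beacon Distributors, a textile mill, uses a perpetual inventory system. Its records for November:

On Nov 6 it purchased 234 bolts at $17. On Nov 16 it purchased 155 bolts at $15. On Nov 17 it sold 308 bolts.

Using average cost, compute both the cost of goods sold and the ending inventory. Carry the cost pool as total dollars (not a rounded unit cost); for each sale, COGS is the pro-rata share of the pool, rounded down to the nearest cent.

After Nov 6: 234 on hand, pool $3,978.00 (≈ $17.0000 each)
After Nov 16: 389 on hand, pool $6,303.00 (≈ $16.2031 each)
Nov 17, sell 308: 308/389 × $6,303.00 → $4,990.55
Ending inventory (cost pool remaining) = $1,312.45

COGS = $4,990.55; ending inventory = $1,312.45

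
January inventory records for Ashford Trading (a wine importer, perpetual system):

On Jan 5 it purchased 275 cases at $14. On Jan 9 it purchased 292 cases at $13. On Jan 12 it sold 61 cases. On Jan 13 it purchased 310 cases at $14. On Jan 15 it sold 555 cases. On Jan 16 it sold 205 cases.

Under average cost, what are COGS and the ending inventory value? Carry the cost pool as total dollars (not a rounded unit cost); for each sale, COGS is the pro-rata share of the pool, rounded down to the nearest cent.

COGS = $11,219.88; ending inventory = $766.12

After Jan 5: 275 on hand, pool $3,850.00 (≈ $14.0000 each)
After Jan 9: 567 on hand, pool $7,646.00 (≈ $13.4850 each)
Jan 12, sell 61: 61/567 × $7,646.00 → $822.58
After Jan 13: 816 on hand, pool $11,163.42 (≈ $13.6807 each)
Jan 15, sell 555: 555/816 × $11,163.42 → $7,592.76
Jan 16, sell 205: 205/261 × $3,570.66 → $2,804.54
Total COGS = $822.58 + $7,592.76 + $2,804.54 = $11,219.88
Ending inventory (cost pool remaining) = $766.12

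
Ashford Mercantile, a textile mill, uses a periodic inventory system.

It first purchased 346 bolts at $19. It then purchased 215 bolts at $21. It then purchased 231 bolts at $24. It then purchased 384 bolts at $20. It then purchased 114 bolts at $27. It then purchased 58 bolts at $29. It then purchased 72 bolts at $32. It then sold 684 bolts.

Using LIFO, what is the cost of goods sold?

COGS = $16,088

Sale 1 (684) [LIFO — newest first]: 72 @ $32 + 58 @ $29 + 114 @ $27 + 384 @ $20 + 56 @ $24 = $16,088
Ending inventory: 346 @ $19 + 215 @ $21 + 175 @ $24 = $15,289
Check: goods available $31,377 = COGS $16,088 + ending $15,289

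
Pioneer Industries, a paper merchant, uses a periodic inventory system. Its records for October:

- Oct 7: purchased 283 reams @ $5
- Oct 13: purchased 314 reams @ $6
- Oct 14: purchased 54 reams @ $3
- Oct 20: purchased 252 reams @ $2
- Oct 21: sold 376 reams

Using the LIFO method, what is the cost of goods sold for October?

Oct 21, 376 sold [LIFO — newest first]: 252 @ $2 + 54 @ $3 + 70 @ $6 = $1,086
Ending inventory: 283 @ $5 + 244 @ $6 = $2,879

COGS = $1,086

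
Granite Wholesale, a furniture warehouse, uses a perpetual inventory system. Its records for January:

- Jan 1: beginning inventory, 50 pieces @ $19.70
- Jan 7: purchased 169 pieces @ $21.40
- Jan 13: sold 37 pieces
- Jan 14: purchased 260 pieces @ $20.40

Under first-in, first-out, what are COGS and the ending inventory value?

COGS = $728.90; ending inventory = $9,176.70

Jan 13, 37 sold [FIFO — oldest first]: 37 @ $19.70 = $728.90
Ending inventory: 13 @ $19.70 + 169 @ $21.40 + 260 @ $20.40 = $9,176.70
Check: goods available $9,905.60 = COGS $728.90 + ending $9,176.70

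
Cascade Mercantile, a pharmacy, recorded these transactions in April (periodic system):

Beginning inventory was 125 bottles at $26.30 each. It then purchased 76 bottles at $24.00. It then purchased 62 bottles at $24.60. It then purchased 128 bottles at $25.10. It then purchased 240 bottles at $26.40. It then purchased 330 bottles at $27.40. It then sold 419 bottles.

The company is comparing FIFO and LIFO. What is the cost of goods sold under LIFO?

COGS = $11,391.60

FIFO COGS: 125 @ $26.30 + 76 @ $24.00 + 62 @ $24.60 + 128 @ $25.10 + 28 @ $26.40 = $10,588.70
LIFO COGS: 330 @ $27.40 + 89 @ $26.40 = $11,391.60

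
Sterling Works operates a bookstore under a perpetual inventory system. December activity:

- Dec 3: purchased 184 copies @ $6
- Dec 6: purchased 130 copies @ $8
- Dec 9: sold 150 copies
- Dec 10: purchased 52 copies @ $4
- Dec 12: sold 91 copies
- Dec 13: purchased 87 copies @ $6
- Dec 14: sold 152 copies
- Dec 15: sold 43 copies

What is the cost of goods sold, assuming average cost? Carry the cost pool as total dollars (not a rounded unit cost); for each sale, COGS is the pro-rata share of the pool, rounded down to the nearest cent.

After Dec 3: 184 on hand, pool $1,104.00 (≈ $6.0000 each)
After Dec 6: 314 on hand, pool $2,144.00 (≈ $6.8280 each)
Dec 9, sell 150: 150/314 × $2,144.00 → $1,024.20
After Dec 10: 216 on hand, pool $1,327.80 (≈ $6.1472 each)
Dec 12, sell 91: 91/216 × $1,327.80 → $559.39
After Dec 13: 212 on hand, pool $1,290.41 (≈ $6.0868 each)
Dec 14, sell 152: 152/212 × $1,290.41 → $925.19
Dec 15, sell 43: 43/60 × $365.22 → $261.74
Total COGS = $1,024.20 + $559.39 + $925.19 + $261.74 = $2,770.52
Ending inventory (cost pool remaining) = $103.48

COGS = $2,770.52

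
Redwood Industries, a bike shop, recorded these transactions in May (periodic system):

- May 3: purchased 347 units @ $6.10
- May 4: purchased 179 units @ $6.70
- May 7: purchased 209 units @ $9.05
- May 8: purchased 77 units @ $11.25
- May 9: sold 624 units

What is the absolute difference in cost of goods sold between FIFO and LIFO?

FIFO COGS: 347 @ $6.10 + 179 @ $6.70 + 98 @ $9.05 = $4,202.90
LIFO COGS: 77 @ $11.25 + 209 @ $9.05 + 179 @ $6.70 + 159 @ $6.10 = $4,926.90
Difference = |$4,202.90 − $4,926.90| = $724.00

$724.00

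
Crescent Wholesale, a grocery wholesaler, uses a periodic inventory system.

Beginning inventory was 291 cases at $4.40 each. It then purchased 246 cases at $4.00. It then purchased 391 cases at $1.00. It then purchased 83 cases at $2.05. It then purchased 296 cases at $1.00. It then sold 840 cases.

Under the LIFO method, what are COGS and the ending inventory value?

Sale 1 (840) [LIFO — newest first]: 296 @ $1.00 + 83 @ $2.05 + 391 @ $1.00 + 70 @ $4.00 = $1,137.15
Ending inventory: 291 @ $4.40 + 176 @ $4.00 = $1,984.40

COGS = $1,137.15; ending inventory = $1,984.40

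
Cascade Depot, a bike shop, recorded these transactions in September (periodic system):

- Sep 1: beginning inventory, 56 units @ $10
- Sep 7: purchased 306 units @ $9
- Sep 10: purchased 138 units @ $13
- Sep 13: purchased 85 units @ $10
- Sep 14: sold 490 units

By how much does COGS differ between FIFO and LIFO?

FIFO COGS: 56 @ $10 + 306 @ $9 + 128 @ $13 = $4,978
LIFO COGS: 85 @ $10 + 138 @ $13 + 267 @ $9 = $5,047
Difference = |$4,978 − $5,047| = $69

$69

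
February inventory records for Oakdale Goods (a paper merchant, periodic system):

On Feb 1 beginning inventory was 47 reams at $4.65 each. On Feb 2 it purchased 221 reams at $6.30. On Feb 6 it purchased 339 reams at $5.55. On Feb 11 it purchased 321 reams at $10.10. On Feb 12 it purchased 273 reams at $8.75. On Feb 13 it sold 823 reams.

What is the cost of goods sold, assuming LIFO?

COGS = $6,901.80

Feb 13, 823 sold [LIFO — newest first]: 273 @ $8.75 + 321 @ $10.10 + 229 @ $5.55 = $6,901.80
Ending inventory: 47 @ $4.65 + 221 @ $6.30 + 110 @ $5.55 = $2,221.35
Check: goods available $9,123.15 = COGS $6,901.80 + ending $2,221.35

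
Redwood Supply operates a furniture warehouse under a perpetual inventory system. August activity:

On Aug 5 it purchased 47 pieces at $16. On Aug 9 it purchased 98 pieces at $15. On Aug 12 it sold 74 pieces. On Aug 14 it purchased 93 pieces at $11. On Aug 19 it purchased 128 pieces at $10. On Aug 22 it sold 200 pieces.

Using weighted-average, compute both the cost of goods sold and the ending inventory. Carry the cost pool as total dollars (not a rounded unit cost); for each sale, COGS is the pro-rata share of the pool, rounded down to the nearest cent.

COGS = $3,456.59; ending inventory = $1,068.41

After Aug 5: 47 on hand, pool $752.00 (≈ $16.0000 each)
After Aug 9: 145 on hand, pool $2,222.00 (≈ $15.3241 each)
Aug 12, sell 74: 74/145 × $2,222.00 → $1,133.98
After Aug 14: 164 on hand, pool $2,111.02 (≈ $12.8721 each)
After Aug 19: 292 on hand, pool $3,391.02 (≈ $11.6131 each)
Aug 22, sell 200: 200/292 × $3,391.02 → $2,322.61
Total COGS = $1,133.98 + $2,322.61 = $3,456.59
Ending inventory (cost pool remaining) = $1,068.41
Check: goods available $4,525.00 = COGS $3,456.59 + ending $1,068.41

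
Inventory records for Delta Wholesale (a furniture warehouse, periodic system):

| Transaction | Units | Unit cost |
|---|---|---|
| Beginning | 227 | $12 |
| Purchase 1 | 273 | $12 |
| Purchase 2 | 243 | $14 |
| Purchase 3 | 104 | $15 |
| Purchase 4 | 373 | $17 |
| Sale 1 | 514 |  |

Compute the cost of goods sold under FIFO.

Sale 1 (514) [FIFO — oldest first]: 227 @ $12 + 273 @ $12 + 14 @ $14 = $6,196
Ending inventory: 229 @ $14 + 104 @ $15 + 373 @ $17 = $11,107

COGS = $6,196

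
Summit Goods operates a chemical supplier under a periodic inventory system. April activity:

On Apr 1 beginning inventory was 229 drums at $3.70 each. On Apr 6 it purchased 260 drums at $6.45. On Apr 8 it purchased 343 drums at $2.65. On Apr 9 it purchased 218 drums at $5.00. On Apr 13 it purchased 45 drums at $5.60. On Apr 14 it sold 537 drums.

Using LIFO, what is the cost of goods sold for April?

COGS = $2,068.10

Apr 14, 537 sold [LIFO — newest first]: 45 @ $5.60 + 218 @ $5.00 + 274 @ $2.65 = $2,068.10
Ending inventory: 229 @ $3.70 + 260 @ $6.45 + 69 @ $2.65 = $2,707.15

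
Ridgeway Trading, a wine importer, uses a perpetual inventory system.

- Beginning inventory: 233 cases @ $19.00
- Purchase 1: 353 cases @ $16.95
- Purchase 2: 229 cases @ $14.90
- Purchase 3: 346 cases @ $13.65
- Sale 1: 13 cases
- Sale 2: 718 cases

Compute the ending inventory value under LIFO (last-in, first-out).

Sale 1 (13) [LIFO — newest first]: 13 @ $13.65 = $177.45
Sale 2 (718) [LIFO — newest first]: 333 @ $13.65 + 229 @ $14.90 + 156 @ $16.95 = $10,601.75
Total COGS = $177.45 + $10,601.75 = $10,779.20
Ending inventory: 233 @ $19.00 + 197 @ $16.95 = $7,766.15

Ending inventory = $7,766.15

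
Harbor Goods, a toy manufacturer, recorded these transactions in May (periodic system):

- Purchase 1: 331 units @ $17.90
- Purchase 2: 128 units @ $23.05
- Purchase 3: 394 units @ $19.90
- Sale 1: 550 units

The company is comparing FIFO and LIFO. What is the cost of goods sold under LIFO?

FIFO COGS: 331 @ $17.90 + 128 @ $23.05 + 91 @ $19.90 = $10,686.20
LIFO COGS: 394 @ $19.90 + 128 @ $23.05 + 28 @ $17.90 = $11,292.20

COGS = $11,292.20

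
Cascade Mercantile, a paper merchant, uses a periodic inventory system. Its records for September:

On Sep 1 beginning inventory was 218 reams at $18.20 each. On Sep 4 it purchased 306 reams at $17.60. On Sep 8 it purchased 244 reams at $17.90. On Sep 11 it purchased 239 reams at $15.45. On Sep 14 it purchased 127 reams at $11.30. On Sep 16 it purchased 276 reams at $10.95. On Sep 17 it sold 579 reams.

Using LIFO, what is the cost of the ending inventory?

Sep 17, 579 sold [LIFO — newest first]: 276 @ $10.95 + 127 @ $11.30 + 176 @ $15.45 = $7,176.50
Ending inventory: 218 @ $18.20 + 306 @ $17.60 + 244 @ $17.90 + 63 @ $15.45 = $14,694.15
Check: goods available $21,870.65 = COGS $7,176.50 + ending $14,694.15

Ending inventory = $14,694.15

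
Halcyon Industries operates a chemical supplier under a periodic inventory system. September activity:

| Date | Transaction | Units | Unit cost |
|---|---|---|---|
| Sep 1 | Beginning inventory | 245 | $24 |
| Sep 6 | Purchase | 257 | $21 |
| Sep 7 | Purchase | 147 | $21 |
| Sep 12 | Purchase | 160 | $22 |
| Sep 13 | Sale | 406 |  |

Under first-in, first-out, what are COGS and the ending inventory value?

Sep 13, 406 sold [FIFO — oldest first]: 245 @ $24 + 161 @ $21 = $9,261
Ending inventory: 96 @ $21 + 147 @ $21 + 160 @ $22 = $8,623

COGS = $9,261; ending inventory = $8,623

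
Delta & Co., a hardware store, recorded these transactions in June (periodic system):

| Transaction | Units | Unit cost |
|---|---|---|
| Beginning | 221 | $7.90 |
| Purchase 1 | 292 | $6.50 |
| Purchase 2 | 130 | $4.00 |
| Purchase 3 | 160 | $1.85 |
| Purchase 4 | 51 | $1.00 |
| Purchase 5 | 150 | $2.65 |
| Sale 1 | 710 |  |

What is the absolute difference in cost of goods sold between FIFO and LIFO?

FIFO COGS: 221 @ $7.90 + 292 @ $6.50 + 130 @ $4.00 + 67 @ $1.85 = $4,287.85
LIFO COGS: 150 @ $2.65 + 51 @ $1.00 + 160 @ $1.85 + 130 @ $4.00 + 219 @ $6.50 = $2,688.00
Difference = |$4,287.85 − $2,688.00| = $1,599.85

$1,599.85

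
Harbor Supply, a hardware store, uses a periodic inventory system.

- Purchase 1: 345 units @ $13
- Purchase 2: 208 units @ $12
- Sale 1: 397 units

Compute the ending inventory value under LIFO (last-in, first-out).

Ending inventory = $2,028

Sale 1 (397) [LIFO — newest first]: 208 @ $12 + 189 @ $13 = $4,953
Ending inventory: 156 @ $13 = $2,028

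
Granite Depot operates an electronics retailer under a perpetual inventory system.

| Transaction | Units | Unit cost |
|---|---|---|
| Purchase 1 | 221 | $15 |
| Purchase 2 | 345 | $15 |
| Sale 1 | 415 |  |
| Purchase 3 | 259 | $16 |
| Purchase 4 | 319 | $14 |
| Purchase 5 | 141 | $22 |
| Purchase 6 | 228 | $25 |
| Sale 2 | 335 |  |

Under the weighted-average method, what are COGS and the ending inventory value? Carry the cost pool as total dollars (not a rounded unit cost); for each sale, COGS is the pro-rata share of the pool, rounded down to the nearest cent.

COGS = $12,228.45; ending inventory = $13,673.55

After Purchase 1: 221 on hand, pool $3,315.00 (≈ $15.0000 each)
After Purchase 2: 566 on hand, pool $8,490.00 (≈ $15.0000 each)
Sale 1, sell 415: 415/566 × $8,490.00 → $6,225.00
After Purchase 3: 410 on hand, pool $6,409.00 (≈ $15.6317 each)
After Purchase 4: 729 on hand, pool $10,875.00 (≈ $14.9177 each)
After Purchase 5: 870 on hand, pool $13,977.00 (≈ $16.0655 each)
After Purchase 6: 1098 on hand, pool $19,677.00 (≈ $17.9208 each)
Sale 2, sell 335: 335/1098 × $19,677.00 → $6,003.45
Total COGS = $6,225.00 + $6,003.45 = $12,228.45
Ending inventory (cost pool remaining) = $13,673.55
Check: goods available $25,902.00 = COGS $12,228.45 + ending $13,673.55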